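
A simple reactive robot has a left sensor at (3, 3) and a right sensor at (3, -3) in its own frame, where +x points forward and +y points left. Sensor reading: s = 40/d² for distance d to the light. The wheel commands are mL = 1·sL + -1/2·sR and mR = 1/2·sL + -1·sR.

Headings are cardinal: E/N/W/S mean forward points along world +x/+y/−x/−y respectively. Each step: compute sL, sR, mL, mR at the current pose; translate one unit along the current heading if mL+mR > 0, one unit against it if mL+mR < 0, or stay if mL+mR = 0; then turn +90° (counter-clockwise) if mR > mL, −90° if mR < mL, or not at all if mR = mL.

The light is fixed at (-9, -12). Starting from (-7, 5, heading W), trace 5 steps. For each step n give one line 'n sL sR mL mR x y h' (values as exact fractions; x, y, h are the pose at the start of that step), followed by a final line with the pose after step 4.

n=0: pose=(-7,5,W); sL=40/197, sR=40/401; mL=12100/78997, mR=140/78997; mL+mR=12240/78997 → advance +1; mR−mL=-11960/78997 → turn -1·90°
n=1: pose=(-8,5,N); sL=10/101, sR=5/52; mL=535/10504, mR=-245/5252; mL+mR=45/10504 → advance +1; mR−mL=-1025/10504 → turn -1·90°
n=2: pose=(-8,6,E); sL=40/457, sR=40/241; mL=500/110137, mR=-13460/110137; mL+mR=-12960/110137 → advance -1; mR−mL=-13960/110137 → turn -1·90°
n=3: pose=(-9,6,S); sL=20/117, sR=20/117; mL=10/117, mR=-10/117; mL+mR=0 → advance +0; mR−mL=-20/117 → turn -1·90°
n=4: pose=(-9,6,W); sL=20/117, sR=4/45; mL=74/585, mR=-2/585; mL+mR=8/65 → advance +1; mR−mL=-76/585 → turn -1·90°

0 40/197 40/401 12100/78997 140/78997 -7 5 W
1 10/101 5/52 535/10504 -245/5252 -8 5 N
2 40/457 40/241 500/110137 -13460/110137 -8 6 E
3 20/117 20/117 10/117 -10/117 -9 6 S
4 20/117 4/45 74/585 -2/585 -9 6 W
final -10 6 N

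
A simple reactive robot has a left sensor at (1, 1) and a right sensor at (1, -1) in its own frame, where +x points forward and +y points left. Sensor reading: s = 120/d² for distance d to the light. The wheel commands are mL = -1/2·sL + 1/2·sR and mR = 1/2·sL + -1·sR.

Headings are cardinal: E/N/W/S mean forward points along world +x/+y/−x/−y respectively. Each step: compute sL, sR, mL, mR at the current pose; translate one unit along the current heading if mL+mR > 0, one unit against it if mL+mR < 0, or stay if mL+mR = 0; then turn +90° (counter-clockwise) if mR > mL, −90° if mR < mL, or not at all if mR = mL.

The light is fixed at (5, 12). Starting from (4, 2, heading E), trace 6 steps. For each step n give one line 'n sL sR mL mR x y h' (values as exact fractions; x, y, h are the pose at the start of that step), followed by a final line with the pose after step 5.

0 40/27 120/121 -800/3267 -820/3267 4 2 E
1 60/61 12/13 -24/793 -342/793 3 2 S
2 120/109 120/73 2160/7957 -8700/7957 3 3 W
3 30/17 15/8 15/272 -135/136 4 3 N
4 40/27 120/121 -800/3267 -820/3267 4 2 E
5 60/61 12/13 -24/793 -342/793 3 2 S
final 3 3 W

n=0: pose=(4,2,E); sL=40/27, sR=120/121; mL=-800/3267, mR=-820/3267; mL+mR=-60/121 → advance -1; mR−mL=-20/3267 → turn -1·90°
n=1: pose=(3,2,S); sL=60/61, sR=12/13; mL=-24/793, mR=-342/793; mL+mR=-6/13 → advance -1; mR−mL=-318/793 → turn -1·90°
n=2: pose=(3,3,W); sL=120/109, sR=120/73; mL=2160/7957, mR=-8700/7957; mL+mR=-60/73 → advance -1; mR−mL=-10860/7957 → turn -1·90°
n=3: pose=(4,3,N); sL=30/17, sR=15/8; mL=15/272, mR=-135/136; mL+mR=-15/16 → advance -1; mR−mL=-285/272 → turn -1·90°
n=4: pose=(4,2,E); sL=40/27, sR=120/121; mL=-800/3267, mR=-820/3267; mL+mR=-60/121 → advance -1; mR−mL=-20/3267 → turn -1·90°
n=5: pose=(3,2,S); sL=60/61, sR=12/13; mL=-24/793, mR=-342/793; mL+mR=-6/13 → advance -1; mR−mL=-318/793 → turn -1·90°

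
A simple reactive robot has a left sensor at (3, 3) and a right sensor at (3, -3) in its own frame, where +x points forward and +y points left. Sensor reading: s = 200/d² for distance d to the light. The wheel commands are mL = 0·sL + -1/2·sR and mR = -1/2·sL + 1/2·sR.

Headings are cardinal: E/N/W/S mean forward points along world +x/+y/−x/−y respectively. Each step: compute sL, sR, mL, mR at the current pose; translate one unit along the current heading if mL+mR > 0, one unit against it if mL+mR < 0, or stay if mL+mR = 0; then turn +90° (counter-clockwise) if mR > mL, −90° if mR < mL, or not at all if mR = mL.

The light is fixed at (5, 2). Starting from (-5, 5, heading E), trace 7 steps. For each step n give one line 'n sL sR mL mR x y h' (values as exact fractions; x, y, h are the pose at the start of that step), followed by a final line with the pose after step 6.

0 40/17 200/49 -100/49 720/833 -5 5 E
1 25/29 2 -1 33/58 -6 5 N
2 200/197 200/221 -100/221 -2400/43537 -6 4 W
3 4 20/17 -10/17 -24/17 -5 4 S
4 200/169 40/41 -20/41 -720/6929 -5 5 W
5 50/9 25/18 -25/36 -25/12 -4 5 S
6 40/29 200/193 -100/193 -960/5597 -4 6 W
final -3 6 S

n=0: pose=(-5,5,E); sL=40/17, sR=200/49; mL=-100/49, mR=720/833; mL+mR=-20/17 → advance -1; mR−mL=2420/833 → turn +1·90°
n=1: pose=(-6,5,N); sL=25/29, sR=2; mL=-1, mR=33/58; mL+mR=-25/58 → advance -1; mR−mL=91/58 → turn +1·90°
n=2: pose=(-6,4,W); sL=200/197, sR=200/221; mL=-100/221, mR=-2400/43537; mL+mR=-100/197 → advance -1; mR−mL=17300/43537 → turn +1·90°
n=3: pose=(-5,4,S); sL=4, sR=20/17; mL=-10/17, mR=-24/17; mL+mR=-2 → advance -1; mR−mL=-14/17 → turn -1·90°
n=4: pose=(-5,5,W); sL=200/169, sR=40/41; mL=-20/41, mR=-720/6929; mL+mR=-100/169 → advance -1; mR−mL=2660/6929 → turn +1·90°
n=5: pose=(-4,5,S); sL=50/9, sR=25/18; mL=-25/36, mR=-25/12; mL+mR=-25/9 → advance -1; mR−mL=-25/18 → turn -1·90°
n=6: pose=(-4,6,W); sL=40/29, sR=200/193; mL=-100/193, mR=-960/5597; mL+mR=-20/29 → advance -1; mR−mL=1940/5597 → turn +1·90°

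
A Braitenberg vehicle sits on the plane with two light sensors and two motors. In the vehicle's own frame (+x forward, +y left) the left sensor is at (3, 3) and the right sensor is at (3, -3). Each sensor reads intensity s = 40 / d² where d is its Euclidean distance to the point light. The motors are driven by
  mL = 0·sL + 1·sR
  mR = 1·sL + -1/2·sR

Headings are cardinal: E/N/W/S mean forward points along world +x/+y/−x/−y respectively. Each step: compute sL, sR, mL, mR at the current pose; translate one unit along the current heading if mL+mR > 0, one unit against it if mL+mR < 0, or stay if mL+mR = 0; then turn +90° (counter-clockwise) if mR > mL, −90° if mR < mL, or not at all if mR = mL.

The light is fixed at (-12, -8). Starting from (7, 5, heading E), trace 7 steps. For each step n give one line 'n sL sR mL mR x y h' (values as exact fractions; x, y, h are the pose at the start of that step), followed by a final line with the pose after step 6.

n=0: pose=(7,5,E); sL=2/37, sR=5/73; mL=5/73, mR=107/5402; mL+mR=477/5402 → advance +1; mR−mL=-263/5402 → turn -1·90°
n=1: pose=(8,5,S); sL=40/629, sR=40/389; mL=40/389, mR=2980/244681; mL+mR=28140/244681 → advance +1; mR−mL=-22180/244681 → turn -1·90°
n=2: pose=(8,4,W); sL=4/37, sR=20/257; mL=20/257, mR=658/9509; mL+mR=1398/9509 → advance +1; mR−mL=-82/9509 → turn -1·90°
n=3: pose=(7,4,N); sL=40/481, sR=40/709; mL=40/709, mR=18740/341029; mL+mR=37980/341029 → advance +1; mR−mL=-500/341029 → turn -1·90°
n=4: pose=(7,5,E); sL=2/37, sR=5/73; mL=5/73, mR=107/5402; mL+mR=477/5402 → advance +1; mR−mL=-263/5402 → turn -1·90°
n=5: pose=(8,5,S); sL=40/629, sR=40/389; mL=40/389, mR=2980/244681; mL+mR=28140/244681 → advance +1; mR−mL=-22180/244681 → turn -1·90°
n=6: pose=(8,4,W); sL=4/37, sR=20/257; mL=20/257, mR=658/9509; mL+mR=1398/9509 → advance +1; mR−mL=-82/9509 → turn -1·90°

0 2/37 5/73 5/73 107/5402 7 5 E
1 40/629 40/389 40/389 2980/244681 8 5 S
2 4/37 20/257 20/257 658/9509 8 4 W
3 40/481 40/709 40/709 18740/341029 7 4 N
4 2/37 5/73 5/73 107/5402 7 5 E
5 40/629 40/389 40/389 2980/244681 8 5 S
6 4/37 20/257 20/257 658/9509 8 4 W
final 7 4 N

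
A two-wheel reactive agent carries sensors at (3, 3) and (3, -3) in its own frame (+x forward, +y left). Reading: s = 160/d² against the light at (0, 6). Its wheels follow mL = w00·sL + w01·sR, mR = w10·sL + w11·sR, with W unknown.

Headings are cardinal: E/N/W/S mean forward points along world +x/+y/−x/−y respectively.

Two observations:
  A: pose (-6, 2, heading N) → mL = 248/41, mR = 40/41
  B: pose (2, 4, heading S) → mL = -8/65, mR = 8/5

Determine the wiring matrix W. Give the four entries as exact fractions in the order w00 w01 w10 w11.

-1 1/2 1/2 0

obs A: pose=(-6,2,N) → sL=80/41, sR=16, mL=248/41, mR=40/41
obs B: pose=(2,4,S) → sL=16/5, sR=80/13, mL=-8/65, mR=8/5
sensor matrix S = [[80/41, 16], [16/5, 80/13]]; det S = -104448/2665
solve [mL_A; mL_B] = S·[w00; w01] and [mR_A; mR_B] = S·[w10; w11]:
  w00 = -1, w01 = 1/2, w10 = 1/2, w11 = 0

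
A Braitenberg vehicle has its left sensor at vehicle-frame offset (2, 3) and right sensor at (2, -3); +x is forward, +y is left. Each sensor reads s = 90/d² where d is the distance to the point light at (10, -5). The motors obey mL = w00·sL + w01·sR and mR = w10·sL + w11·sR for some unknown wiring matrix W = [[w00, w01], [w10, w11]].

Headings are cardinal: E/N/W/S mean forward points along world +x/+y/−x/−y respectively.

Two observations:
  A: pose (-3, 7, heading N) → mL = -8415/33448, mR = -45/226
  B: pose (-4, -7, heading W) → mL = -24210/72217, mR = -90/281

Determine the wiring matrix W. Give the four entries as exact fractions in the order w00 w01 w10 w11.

-1/2 -1/2 -1 0

obs A: pose=(-3,7,N) → sL=45/226, sR=45/148, mL=-8415/33448, mR=-45/226
obs B: pose=(-4,-7,W) → sL=90/281, sR=90/257, mL=-24210/72217, mR=-90/281
sensor matrix S = [[45/226, 45/148], [90/281, 90/257]]; det S = -16700175/603878554
solve [mL_A; mL_B] = S·[w00; w01] and [mR_A; mR_B] = S·[w10; w11]:
  w00 = -1/2, w01 = -1/2, w10 = -1, w11 = 0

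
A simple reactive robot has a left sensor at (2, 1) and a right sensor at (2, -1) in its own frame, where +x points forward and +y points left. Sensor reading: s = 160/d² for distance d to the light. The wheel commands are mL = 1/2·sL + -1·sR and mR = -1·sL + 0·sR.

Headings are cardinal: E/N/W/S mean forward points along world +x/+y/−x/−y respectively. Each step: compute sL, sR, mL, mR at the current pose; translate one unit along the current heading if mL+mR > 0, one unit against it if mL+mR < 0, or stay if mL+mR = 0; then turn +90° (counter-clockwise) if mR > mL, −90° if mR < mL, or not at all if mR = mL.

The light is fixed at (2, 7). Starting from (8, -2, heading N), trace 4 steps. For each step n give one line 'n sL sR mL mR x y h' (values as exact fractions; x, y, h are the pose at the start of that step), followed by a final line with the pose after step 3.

0 80/37 80/49 -1000/1813 -80/37 8 -2 N
1 32/29 32/37 -336/1073 -32/29 8 -3 E
2 8/9 1 -5/9 -8/9 7 -3 S
3 160/109 160/73 -11600/7957 -160/109 7 -2 W
final 8 -2 N

n=0: pose=(8,-2,N); sL=80/37, sR=80/49; mL=-1000/1813, mR=-80/37; mL+mR=-4920/1813 → advance -1; mR−mL=-2920/1813 → turn -1·90°
n=1: pose=(8,-3,E); sL=32/29, sR=32/37; mL=-336/1073, mR=-32/29; mL+mR=-1520/1073 → advance -1; mR−mL=-848/1073 → turn -1·90°
n=2: pose=(7,-3,S); sL=8/9, sR=1; mL=-5/9, mR=-8/9; mL+mR=-13/9 → advance -1; mR−mL=-1/3 → turn -1·90°
n=3: pose=(7,-2,W); sL=160/109, sR=160/73; mL=-11600/7957, mR=-160/109; mL+mR=-23280/7957 → advance -1; mR−mL=-80/7957 → turn -1·90°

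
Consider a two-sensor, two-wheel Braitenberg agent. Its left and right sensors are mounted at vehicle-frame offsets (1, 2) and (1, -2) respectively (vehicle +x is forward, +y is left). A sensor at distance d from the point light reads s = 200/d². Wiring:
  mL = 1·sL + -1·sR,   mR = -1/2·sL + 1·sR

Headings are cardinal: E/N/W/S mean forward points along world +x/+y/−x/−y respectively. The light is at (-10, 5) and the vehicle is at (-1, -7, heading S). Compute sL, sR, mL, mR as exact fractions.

20/29 100/109 -720/3161 1810/3161

left sensor world pos  = (1, -8); dL² = 290
right sensor world pos = (-3, -8); dR² = 218
sL = 200/290 = 20/29
sR = 200/218 = 100/109
mL = 1·sL + -1·sR = -720/3161
mR = -1/2·sL + 1·sR = 1810/3161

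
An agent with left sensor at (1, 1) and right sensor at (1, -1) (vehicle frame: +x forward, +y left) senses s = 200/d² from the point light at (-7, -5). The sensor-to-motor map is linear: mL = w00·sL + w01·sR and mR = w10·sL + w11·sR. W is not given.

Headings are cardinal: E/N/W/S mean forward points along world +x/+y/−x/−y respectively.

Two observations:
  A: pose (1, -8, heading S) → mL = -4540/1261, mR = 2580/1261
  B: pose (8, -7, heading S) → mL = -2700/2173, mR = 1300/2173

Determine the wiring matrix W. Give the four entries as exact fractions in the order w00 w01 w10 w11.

obs A: pose=(1,-8,S) → sL=200/97, sR=40/13, mL=-4540/1261, mR=2580/1261
obs B: pose=(8,-7,S) → sL=40/53, sR=40/41, mL=-2700/2173, mR=1300/2173
sensor matrix S = [[200/97, 40/13], [40/53, 40/41]]; det S = -851200/2740153
solve [mL_A; mL_B] = S·[w00; w01] and [mR_A; mR_B] = S·[w10; w11]:
  w00 = -1, w01 = -1/2, w10 = -1/2, w11 = 1

-1 -1/2 -1/2 1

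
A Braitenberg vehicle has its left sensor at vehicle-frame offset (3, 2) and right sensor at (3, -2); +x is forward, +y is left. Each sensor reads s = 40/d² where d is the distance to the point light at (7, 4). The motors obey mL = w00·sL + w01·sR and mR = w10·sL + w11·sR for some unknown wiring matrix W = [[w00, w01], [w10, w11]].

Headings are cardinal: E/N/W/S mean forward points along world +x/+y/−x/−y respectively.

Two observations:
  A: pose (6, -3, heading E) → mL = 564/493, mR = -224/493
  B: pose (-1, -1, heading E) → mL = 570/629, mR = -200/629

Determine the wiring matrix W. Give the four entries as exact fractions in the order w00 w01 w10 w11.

obs A: pose=(6,-3,E) → sL=40/29, sR=8/17, mL=564/493, mR=-224/493
obs B: pose=(-1,-1,E) → sL=20/17, sR=20/37, mL=570/629, mR=-200/629
sensor matrix S = [[40/29, 8/17], [20/17, 20/37]]; det S = 59520/310097
solve [mL_A; mL_B] = S·[w00; w01] and [mR_A; mR_B] = S·[w10; w11]:
  w00 = 1, w01 = -1/2, w10 = -1/2, w11 = 1/2

1 -1/2 -1/2 1/2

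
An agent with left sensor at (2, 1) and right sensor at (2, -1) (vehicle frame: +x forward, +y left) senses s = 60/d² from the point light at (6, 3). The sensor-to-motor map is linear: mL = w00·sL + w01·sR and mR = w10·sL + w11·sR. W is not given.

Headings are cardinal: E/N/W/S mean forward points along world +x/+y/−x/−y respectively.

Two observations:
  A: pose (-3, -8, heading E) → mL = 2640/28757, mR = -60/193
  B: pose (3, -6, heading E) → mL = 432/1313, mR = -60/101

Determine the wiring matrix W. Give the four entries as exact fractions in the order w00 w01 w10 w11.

obs A: pose=(-3,-8,E) → sL=60/149, sR=60/193, mL=2640/28757, mR=-60/193
obs B: pose=(3,-6,E) → sL=12/13, sR=60/101, mL=432/1313, mR=-60/101
sensor matrix S = [[60/149, 60/193], [12/13, 60/101]]; det S = -1802880/37757941
solve [mL_A; mL_B] = S·[w00; w01] and [mR_A; mR_B] = S·[w10; w11]:
  w00 = 1, w01 = -1, w10 = 0, w11 = -1

1 -1 0 -1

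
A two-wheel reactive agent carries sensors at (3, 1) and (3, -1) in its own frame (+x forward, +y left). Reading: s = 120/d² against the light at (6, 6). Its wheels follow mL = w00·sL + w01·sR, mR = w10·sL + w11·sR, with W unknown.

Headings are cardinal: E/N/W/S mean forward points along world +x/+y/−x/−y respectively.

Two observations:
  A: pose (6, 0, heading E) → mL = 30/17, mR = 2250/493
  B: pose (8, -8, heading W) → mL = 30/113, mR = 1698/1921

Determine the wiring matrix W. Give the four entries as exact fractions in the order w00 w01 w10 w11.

obs A: pose=(6,0,E) → sL=60/17, sR=60/29, mL=30/17, mR=2250/493
obs B: pose=(8,-8,W) → sL=60/113, sR=12/17, mL=30/113, mR=1698/1921
sensor matrix S = [[60/17, 60/29], [60/113, 12/17]]; det S = 1319040/947053
solve [mL_A; mL_B] = S·[w00; w01] and [mR_A; mR_B] = S·[w10; w11]:
  w00 = 1/2, w01 = 0, w10 = 1, w11 = 1/2

1/2 0 1 1/2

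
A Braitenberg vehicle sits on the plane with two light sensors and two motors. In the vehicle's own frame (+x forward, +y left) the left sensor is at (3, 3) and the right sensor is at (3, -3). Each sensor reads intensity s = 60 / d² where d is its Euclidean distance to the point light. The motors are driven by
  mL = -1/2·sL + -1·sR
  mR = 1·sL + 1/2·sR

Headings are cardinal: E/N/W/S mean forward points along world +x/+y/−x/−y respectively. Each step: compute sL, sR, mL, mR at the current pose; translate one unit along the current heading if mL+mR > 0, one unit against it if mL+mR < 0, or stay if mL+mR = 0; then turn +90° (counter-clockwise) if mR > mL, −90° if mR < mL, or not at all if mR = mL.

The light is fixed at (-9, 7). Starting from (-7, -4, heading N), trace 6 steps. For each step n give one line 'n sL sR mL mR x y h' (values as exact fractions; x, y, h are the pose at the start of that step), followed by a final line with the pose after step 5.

n=0: pose=(-7,-4,N); sL=12/13, sR=60/89; mL=-1314/1157, mR=1458/1157; mL+mR=144/1157 → advance +1; mR−mL=2772/1157 → turn +1·90°
n=1: pose=(-7,-3,W); sL=6/17, sR=6/5; mL=-117/85, mR=81/85; mL+mR=-36/85 → advance -1; mR−mL=198/85 → turn +1·90°
n=2: pose=(-6,-3,S); sL=12/41, sR=60/169; mL=-3474/6929, mR=3258/6929; mL+mR=-216/6929 → advance -1; mR−mL=6732/6929 → turn +1·90°
n=3: pose=(-6,-2,E); sL=5/6, sR=1/3; mL=-3/4, mR=1; mL+mR=1/4 → advance +1; mR−mL=7/4 → turn +1·90°
n=4: pose=(-5,-2,N); sL=60/37, sR=12/17; mL=-954/629, mR=1242/629; mL+mR=288/629 → advance +1; mR−mL=2196/629 → turn +1·90°
n=5: pose=(-5,-1,W); sL=30/61, sR=30/13; mL=-2025/793, mR=1305/793; mL+mR=-720/793 → advance -1; mR−mL=3330/793 → turn +1·90°

0 12/13 60/89 -1314/1157 1458/1157 -7 -4 N
1 6/17 6/5 -117/85 81/85 -7 -3 W
2 12/41 60/169 -3474/6929 3258/6929 -6 -3 S
3 5/6 1/3 -3/4 1 -6 -2 E
4 60/37 12/17 -954/629 1242/629 -5 -2 N
5 30/61 30/13 -2025/793 1305/793 -5 -1 W
final -4 -1 S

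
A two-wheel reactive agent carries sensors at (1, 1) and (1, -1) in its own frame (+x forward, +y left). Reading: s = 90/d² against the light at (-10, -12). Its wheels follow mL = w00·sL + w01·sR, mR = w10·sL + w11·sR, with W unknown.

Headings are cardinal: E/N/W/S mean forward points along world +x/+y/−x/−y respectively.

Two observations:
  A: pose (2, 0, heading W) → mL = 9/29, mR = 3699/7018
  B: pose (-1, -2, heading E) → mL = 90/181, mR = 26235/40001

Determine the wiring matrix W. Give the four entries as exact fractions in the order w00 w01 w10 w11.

obs A: pose=(2,0,W) → sL=45/121, sR=9/29, mL=9/29, mR=3699/7018
obs B: pose=(-1,-2,E) → sL=90/221, sR=90/181, mL=90/181, mR=26235/40001
sensor matrix S = [[45/121, 9/29], [90/221, 90/181]]; det S = 8216640/140363509
solve [mL_A; mL_B] = S·[w00; w01] and [mR_A; mR_B] = S·[w10; w11]:
  w00 = 0, w01 = 1, w10 = 1, w11 = 1/2

0 1 1 1/2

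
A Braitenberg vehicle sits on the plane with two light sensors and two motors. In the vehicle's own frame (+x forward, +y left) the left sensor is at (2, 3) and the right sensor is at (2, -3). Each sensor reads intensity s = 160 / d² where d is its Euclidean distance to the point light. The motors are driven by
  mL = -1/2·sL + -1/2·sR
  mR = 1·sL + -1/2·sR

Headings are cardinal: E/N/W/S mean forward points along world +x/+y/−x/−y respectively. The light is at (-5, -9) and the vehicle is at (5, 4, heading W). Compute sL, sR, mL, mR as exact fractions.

40/41 1/2 -121/164 119/164

left sensor world pos  = (3, 1); dL² = 164
right sensor world pos = (3, 7); dR² = 320
sL = 160/164 = 40/41
sR = 160/320 = 1/2
mL = -1/2·sL + -1/2·sR = -121/164
mR = 1·sL + -1/2·sR = 119/164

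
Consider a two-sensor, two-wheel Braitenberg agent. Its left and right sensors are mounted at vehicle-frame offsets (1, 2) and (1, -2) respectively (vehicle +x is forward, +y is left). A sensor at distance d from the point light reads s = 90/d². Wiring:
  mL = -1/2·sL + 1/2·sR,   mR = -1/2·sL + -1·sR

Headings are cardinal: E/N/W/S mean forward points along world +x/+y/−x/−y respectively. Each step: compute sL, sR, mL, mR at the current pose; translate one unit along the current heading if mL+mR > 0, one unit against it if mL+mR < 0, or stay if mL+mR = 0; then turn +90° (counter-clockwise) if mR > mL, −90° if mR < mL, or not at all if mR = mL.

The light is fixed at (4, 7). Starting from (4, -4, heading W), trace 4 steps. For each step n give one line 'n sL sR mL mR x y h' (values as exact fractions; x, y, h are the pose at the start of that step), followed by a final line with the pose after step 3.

0 9/17 45/41 198/697 -1899/1394 4 -4 W
1 90/101 90/109 -360/11009 -13995/11009 5 -4 N
2 45/52 9/20 -27/130 -459/520 5 -5 E
3 90/173 90/173 0 -135/173 4 -5 S
final 4 -4 W

n=0: pose=(4,-4,W); sL=9/17, sR=45/41; mL=198/697, mR=-1899/1394; mL+mR=-1503/1394 → advance -1; mR−mL=-135/82 → turn -1·90°
n=1: pose=(5,-4,N); sL=90/101, sR=90/109; mL=-360/11009, mR=-13995/11009; mL+mR=-14355/11009 → advance -1; mR−mL=-135/109 → turn -1·90°
n=2: pose=(5,-5,E); sL=45/52, sR=9/20; mL=-27/130, mR=-459/520; mL+mR=-567/520 → advance -1; mR−mL=-27/40 → turn -1·90°
n=3: pose=(4,-5,S); sL=90/173, sR=90/173; mL=0, mR=-135/173; mL+mR=-135/173 → advance -1; mR−mL=-135/173 → turn -1·90°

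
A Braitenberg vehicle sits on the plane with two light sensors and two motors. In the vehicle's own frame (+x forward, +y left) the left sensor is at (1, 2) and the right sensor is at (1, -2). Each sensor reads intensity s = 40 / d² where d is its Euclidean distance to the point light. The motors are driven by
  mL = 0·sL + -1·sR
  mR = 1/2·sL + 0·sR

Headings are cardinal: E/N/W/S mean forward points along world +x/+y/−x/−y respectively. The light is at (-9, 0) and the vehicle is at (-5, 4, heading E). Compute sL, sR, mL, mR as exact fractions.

40/61 40/29 -40/29 20/61

left sensor world pos  = (-4, 6); dL² = 61
right sensor world pos = (-4, 2); dR² = 29
sL = 40/61 = 40/61
sR = 40/29 = 40/29
mL = 0·sL + -1·sR = -40/29
mR = 1/2·sL + 0·sR = 20/61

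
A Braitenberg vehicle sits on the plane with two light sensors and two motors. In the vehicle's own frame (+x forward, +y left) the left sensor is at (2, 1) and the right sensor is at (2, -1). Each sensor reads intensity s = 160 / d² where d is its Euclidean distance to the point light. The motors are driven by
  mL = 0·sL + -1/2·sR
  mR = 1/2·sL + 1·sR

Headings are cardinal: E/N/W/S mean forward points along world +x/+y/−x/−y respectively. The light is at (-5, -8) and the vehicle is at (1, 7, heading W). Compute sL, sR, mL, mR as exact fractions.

left sensor world pos  = (-1, 6); dL² = 212
right sensor world pos = (-1, 8); dR² = 272
sL = 160/212 = 40/53
sR = 160/272 = 10/17
mL = 0·sL + -1/2·sR = -5/17
mR = 1/2·sL + 1·sR = 870/901

40/53 10/17 -5/17 870/901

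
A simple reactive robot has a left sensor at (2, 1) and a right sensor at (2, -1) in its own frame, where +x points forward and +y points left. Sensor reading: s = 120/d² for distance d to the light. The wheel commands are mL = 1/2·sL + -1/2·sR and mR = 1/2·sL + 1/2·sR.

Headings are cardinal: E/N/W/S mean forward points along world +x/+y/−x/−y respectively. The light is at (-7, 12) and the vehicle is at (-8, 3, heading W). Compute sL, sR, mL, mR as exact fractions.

left sensor world pos  = (-10, 2); dL² = 109
right sensor world pos = (-10, 4); dR² = 73
sL = 120/109 = 120/109
sR = 120/73 = 120/73
mL = 1/2·sL + -1/2·sR = -2160/7957
mR = 1/2·sL + 1/2·sR = 10920/7957

120/109 120/73 -2160/7957 10920/7957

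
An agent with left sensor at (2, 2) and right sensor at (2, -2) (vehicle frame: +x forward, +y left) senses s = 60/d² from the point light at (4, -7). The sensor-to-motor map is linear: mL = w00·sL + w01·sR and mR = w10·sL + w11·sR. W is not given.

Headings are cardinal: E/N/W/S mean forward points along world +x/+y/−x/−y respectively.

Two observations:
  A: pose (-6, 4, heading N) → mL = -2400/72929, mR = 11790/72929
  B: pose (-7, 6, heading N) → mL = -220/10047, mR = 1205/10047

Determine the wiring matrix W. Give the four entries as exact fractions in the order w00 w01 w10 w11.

obs A: pose=(-6,4,N) → sL=60/313, sR=60/233, mL=-2400/72929, mR=11790/72929
obs B: pose=(-7,6,N) → sL=30/197, sR=10/51, mL=-220/10047, mR=1205/10047
sensor matrix S = [[60/313, 60/233], [30/197, 10/51]]; det S = -397600/244239221
solve [mL_A; mL_B] = S·[w00; w01] and [mR_A; mR_B] = S·[w10; w11]:
  w00 = 1/2, w01 = -1/2, w10 = -1/2, w11 = 1

1/2 -1/2 -1/2 1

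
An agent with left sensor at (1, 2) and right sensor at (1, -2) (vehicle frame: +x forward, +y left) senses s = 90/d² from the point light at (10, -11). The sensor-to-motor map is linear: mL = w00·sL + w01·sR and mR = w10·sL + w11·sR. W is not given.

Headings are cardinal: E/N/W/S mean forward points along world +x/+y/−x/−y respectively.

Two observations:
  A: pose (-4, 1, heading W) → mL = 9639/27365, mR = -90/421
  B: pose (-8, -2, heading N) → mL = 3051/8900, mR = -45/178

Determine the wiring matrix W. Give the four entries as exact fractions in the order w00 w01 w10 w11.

obs A: pose=(-4,1,W) → sL=18/65, sR=90/421, mL=9639/27365, mR=-90/421
obs B: pose=(-8,-2,N) → sL=9/50, sR=45/178, mL=3051/8900, mR=-45/178
sensor matrix S = [[18/65, 90/421], [9/50, 45/178]]; det S = 76788/2435485
solve [mL_A; mL_B] = S·[w00; w01] and [mR_A; mR_B] = S·[w10; w11]:
  w00 = 1/2, w01 = 1, w10 = 0, w11 = -1

1/2 1 0 -1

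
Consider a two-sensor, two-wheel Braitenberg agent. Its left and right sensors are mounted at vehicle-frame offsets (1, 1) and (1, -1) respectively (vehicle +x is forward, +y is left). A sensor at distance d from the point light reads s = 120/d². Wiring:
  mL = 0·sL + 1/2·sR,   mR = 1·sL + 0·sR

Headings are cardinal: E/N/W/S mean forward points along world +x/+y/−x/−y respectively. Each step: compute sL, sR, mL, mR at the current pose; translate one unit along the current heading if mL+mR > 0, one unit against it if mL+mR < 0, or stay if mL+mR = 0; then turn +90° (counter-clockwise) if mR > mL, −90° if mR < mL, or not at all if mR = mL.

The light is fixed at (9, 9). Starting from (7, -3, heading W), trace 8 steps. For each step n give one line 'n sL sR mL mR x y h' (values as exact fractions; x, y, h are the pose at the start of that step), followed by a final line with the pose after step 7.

n=0: pose=(7,-3,W); sL=60/89, sR=12/13; mL=6/13, mR=60/89; mL+mR=1314/1157 → advance +1; mR−mL=246/1157 → turn +1·90°
n=1: pose=(6,-3,S); sL=120/173, sR=24/37; mL=12/37, mR=120/173; mL+mR=6516/6401 → advance +1; mR−mL=2364/6401 → turn +1·90°
n=2: pose=(6,-4,E); sL=30/37, sR=3/5; mL=3/10, mR=30/37; mL+mR=411/370 → advance +1; mR−mL=189/370 → turn +1·90°
n=3: pose=(7,-4,N); sL=40/51, sR=24/29; mL=12/29, mR=40/51; mL+mR=1772/1479 → advance +1; mR−mL=548/1479 → turn +1·90°
n=4: pose=(7,-3,W); sL=60/89, sR=12/13; mL=6/13, mR=60/89; mL+mR=1314/1157 → advance +1; mR−mL=246/1157 → turn +1·90°
n=5: pose=(6,-3,S); sL=120/173, sR=24/37; mL=12/37, mR=120/173; mL+mR=6516/6401 → advance +1; mR−mL=2364/6401 → turn +1·90°
n=6: pose=(6,-4,E); sL=30/37, sR=3/5; mL=3/10, mR=30/37; mL+mR=411/370 → advance +1; mR−mL=189/370 → turn +1·90°
n=7: pose=(7,-4,N); sL=40/51, sR=24/29; mL=12/29, mR=40/51; mL+mR=1772/1479 → advance +1; mR−mL=548/1479 → turn +1·90°

0 60/89 12/13 6/13 60/89 7 -3 W
1 120/173 24/37 12/37 120/173 6 -3 S
2 30/37 3/5 3/10 30/37 6 -4 E
3 40/51 24/29 12/29 40/51 7 -4 N
4 60/89 12/13 6/13 60/89 7 -3 W
5 120/173 24/37 12/37 120/173 6 -3 S
6 30/37 3/5 3/10 30/37 6 -4 E
7 40/51 24/29 12/29 40/51 7 -4 N
final 7 -3 W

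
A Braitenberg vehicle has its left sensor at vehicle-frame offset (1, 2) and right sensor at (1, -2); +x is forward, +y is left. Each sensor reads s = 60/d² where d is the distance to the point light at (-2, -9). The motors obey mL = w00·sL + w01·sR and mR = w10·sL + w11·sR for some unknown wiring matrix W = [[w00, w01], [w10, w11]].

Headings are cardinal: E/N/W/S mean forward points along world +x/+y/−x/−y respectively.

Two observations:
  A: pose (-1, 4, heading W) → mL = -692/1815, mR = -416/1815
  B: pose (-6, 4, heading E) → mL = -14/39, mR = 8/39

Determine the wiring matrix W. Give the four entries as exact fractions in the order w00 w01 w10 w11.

-1/2 -1/2 -1 1

obs A: pose=(-1,4,W) → sL=60/121, sR=4/15, mL=-692/1815, mR=-416/1815
obs B: pose=(-6,4,E) → sL=10/39, sR=6/13, mL=-14/39, mR=8/39
sensor matrix S = [[60/121, 4/15], [10/39, 6/13]]; det S = 2272/14157
solve [mL_A; mL_B] = S·[w00; w01] and [mR_A; mR_B] = S·[w10; w11]:
  w00 = -1/2, w01 = -1/2, w10 = -1, w11 = 1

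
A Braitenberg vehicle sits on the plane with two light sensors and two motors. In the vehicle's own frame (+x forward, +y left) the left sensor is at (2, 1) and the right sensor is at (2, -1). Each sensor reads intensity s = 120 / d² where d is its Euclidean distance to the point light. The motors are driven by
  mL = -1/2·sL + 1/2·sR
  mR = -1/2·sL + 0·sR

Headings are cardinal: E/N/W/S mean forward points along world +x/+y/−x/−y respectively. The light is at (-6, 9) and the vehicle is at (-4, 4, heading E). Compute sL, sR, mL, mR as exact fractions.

left sensor world pos  = (-2, 5); dL² = 32
right sensor world pos = (-2, 3); dR² = 52
sL = 120/32 = 15/4
sR = 120/52 = 30/13
mL = -1/2·sL + 1/2·sR = -75/104
mR = -1/2·sL + 0·sR = -15/8

15/4 30/13 -75/104 -15/8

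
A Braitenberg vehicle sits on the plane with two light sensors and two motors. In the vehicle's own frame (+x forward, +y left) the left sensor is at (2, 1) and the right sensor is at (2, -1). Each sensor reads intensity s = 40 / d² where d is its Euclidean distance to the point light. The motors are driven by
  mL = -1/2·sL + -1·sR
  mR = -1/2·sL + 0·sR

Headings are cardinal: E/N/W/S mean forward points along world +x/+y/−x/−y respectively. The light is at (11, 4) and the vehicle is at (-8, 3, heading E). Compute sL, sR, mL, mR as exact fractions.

40/289 40/293 -17420/84677 -20/289

left sensor world pos  = (-6, 4); dL² = 289
right sensor world pos = (-6, 2); dR² = 293
sL = 40/289 = 40/289
sR = 40/293 = 40/293
mL = -1/2·sL + -1·sR = -17420/84677
mR = -1/2·sL + 0·sR = -20/289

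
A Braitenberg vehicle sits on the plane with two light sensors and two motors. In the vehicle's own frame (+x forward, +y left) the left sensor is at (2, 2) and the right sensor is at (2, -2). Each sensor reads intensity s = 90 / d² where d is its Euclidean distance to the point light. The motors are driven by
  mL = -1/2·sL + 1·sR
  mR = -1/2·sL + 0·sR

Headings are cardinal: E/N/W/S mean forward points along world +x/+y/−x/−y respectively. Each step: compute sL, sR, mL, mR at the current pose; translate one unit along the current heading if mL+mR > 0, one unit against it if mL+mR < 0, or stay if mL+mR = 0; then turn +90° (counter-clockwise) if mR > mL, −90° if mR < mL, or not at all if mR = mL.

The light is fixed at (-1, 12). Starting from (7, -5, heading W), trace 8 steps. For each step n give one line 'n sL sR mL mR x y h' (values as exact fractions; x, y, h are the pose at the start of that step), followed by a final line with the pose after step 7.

n=0: pose=(7,-5,W); sL=90/397, sR=10/29; mL=2665/11513, mR=-45/397; mL+mR=1360/11513 → advance +1; mR−mL=-10/29 → turn -1·90°
n=1: pose=(6,-5,N); sL=9/25, sR=5/17; mL=97/850, mR=-9/50; mL+mR=-28/425 → advance -1; mR−mL=-5/17 → turn -1·90°
n=2: pose=(6,-6,E); sL=90/337, sR=90/481; mL=8685/162097, mR=-45/337; mL+mR=-12960/162097 → advance -1; mR−mL=-90/481 → turn -1·90°
n=3: pose=(5,-6,S); sL=45/232, sR=45/208; mL=45/377, mR=-45/464; mL+mR=135/6032 → advance +1; mR−mL=-45/208 → turn -1·90°
n=4: pose=(5,-7,W); sL=90/457, sR=18/61; mL=5481/27877, mR=-45/457; mL+mR=2736/27877 → advance +1; mR−mL=-18/61 → turn -1·90°
n=5: pose=(4,-7,N); sL=45/149, sR=45/169; mL=5805/50362, mR=-45/298; mL+mR=-900/25181 → advance -1; mR−mL=-45/169 → turn -1·90°
n=6: pose=(4,-8,E); sL=90/373, sR=90/533; mL=9585/198809, mR=-45/373; mL+mR=-14400/198809 → advance -1; mR−mL=-90/533 → turn -1·90°
n=7: pose=(3,-8,S); sL=9/52, sR=45/244; mL=621/6344, mR=-9/104; mL+mR=9/793 → advance +1; mR−mL=-45/244 → turn -1·90°

0 90/397 10/29 2665/11513 -45/397 7 -5 W
1 9/25 5/17 97/850 -9/50 6 -5 N
2 90/337 90/481 8685/162097 -45/337 6 -6 E
3 45/232 45/208 45/377 -45/464 5 -6 S
4 90/457 18/61 5481/27877 -45/457 5 -7 W
5 45/149 45/169 5805/50362 -45/298 4 -7 N
6 90/373 90/533 9585/198809 -45/373 4 -8 E
7 9/52 45/244 621/6344 -9/104 3 -8 S
final 3 -9 W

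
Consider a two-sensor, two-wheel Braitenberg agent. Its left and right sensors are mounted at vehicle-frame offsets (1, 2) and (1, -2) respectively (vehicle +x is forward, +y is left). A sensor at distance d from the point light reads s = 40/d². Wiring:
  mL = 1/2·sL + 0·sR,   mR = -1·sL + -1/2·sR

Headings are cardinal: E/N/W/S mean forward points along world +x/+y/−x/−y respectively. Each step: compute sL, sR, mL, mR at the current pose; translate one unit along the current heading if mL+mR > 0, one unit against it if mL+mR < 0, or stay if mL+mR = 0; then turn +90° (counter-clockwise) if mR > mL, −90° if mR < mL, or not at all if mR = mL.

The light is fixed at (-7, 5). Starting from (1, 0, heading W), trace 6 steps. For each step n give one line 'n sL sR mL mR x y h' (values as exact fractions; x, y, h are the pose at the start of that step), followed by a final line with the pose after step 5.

0 20/49 20/29 10/49 -1070/1421 1 0 W
1 8/13 40/137 4/13 -1356/1781 2 0 N
2 10/29 10/41 5/29 -555/1189 2 -1 E
3 40/149 8/17 20/149 -1276/2533 1 -1 S
4 20/49 20/29 10/49 -1070/1421 1 0 W
5 8/13 40/137 4/13 -1356/1781 2 0 N
final 2 -1 E

n=0: pose=(1,0,W); sL=20/49, sR=20/29; mL=10/49, mR=-1070/1421; mL+mR=-780/1421 → advance -1; mR−mL=-1360/1421 → turn -1·90°
n=1: pose=(2,0,N); sL=8/13, sR=40/137; mL=4/13, mR=-1356/1781; mL+mR=-808/1781 → advance -1; mR−mL=-1904/1781 → turn -1·90°
n=2: pose=(2,-1,E); sL=10/29, sR=10/41; mL=5/29, mR=-555/1189; mL+mR=-350/1189 → advance -1; mR−mL=-760/1189 → turn -1·90°
n=3: pose=(1,-1,S); sL=40/149, sR=8/17; mL=20/149, mR=-1276/2533; mL+mR=-936/2533 → advance -1; mR−mL=-1616/2533 → turn -1·90°
n=4: pose=(1,0,W); sL=20/49, sR=20/29; mL=10/49, mR=-1070/1421; mL+mR=-780/1421 → advance -1; mR−mL=-1360/1421 → turn -1·90°
n=5: pose=(2,0,N); sL=8/13, sR=40/137; mL=4/13, mR=-1356/1781; mL+mR=-808/1781 → advance -1; mR−mL=-1904/1781 → turn -1·90°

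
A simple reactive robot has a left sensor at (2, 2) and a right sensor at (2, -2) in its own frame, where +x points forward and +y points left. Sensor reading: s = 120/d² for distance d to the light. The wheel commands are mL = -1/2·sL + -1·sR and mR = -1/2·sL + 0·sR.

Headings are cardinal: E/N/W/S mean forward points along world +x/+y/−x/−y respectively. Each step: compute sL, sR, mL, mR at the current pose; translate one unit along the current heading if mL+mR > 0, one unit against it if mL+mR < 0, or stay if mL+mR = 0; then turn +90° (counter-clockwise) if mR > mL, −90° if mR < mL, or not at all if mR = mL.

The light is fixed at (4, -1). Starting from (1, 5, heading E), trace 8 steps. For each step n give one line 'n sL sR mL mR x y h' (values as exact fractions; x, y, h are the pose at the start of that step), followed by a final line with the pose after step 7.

n=0: pose=(1,5,E); sL=24/13, sR=120/17; mL=-1764/221, mR=-12/13; mL+mR=-1968/221 → advance -1; mR−mL=120/17 → turn +1·90°
n=1: pose=(0,5,N); sL=6/5, sR=30/17; mL=-201/85, mR=-3/5; mL+mR=-252/85 → advance -1; mR−mL=30/17 → turn +1·90°
n=2: pose=(0,4,W); sL=8/3, sR=24/17; mL=-140/51, mR=-4/3; mL+mR=-208/51 → advance -1; mR−mL=24/17 → turn +1·90°
n=3: pose=(1,4,S); sL=12, sR=60/17; mL=-162/17, mR=-6; mL+mR=-264/17 → advance -1; mR−mL=60/17 → turn +1·90°
n=4: pose=(1,5,E); sL=24/13, sR=120/17; mL=-1764/221, mR=-12/13; mL+mR=-1968/221 → advance -1; mR−mL=120/17 → turn +1·90°
n=5: pose=(0,5,N); sL=6/5, sR=30/17; mL=-201/85, mR=-3/5; mL+mR=-252/85 → advance -1; mR−mL=30/17 → turn +1·90°
n=6: pose=(0,4,W); sL=8/3, sR=24/17; mL=-140/51, mR=-4/3; mL+mR=-208/51 → advance -1; mR−mL=24/17 → turn +1·90°
n=7: pose=(1,4,S); sL=12, sR=60/17; mL=-162/17, mR=-6; mL+mR=-264/17 → advance -1; mR−mL=60/17 → turn +1·90°

0 24/13 120/17 -1764/221 -12/13 1 5 E
1 6/5 30/17 -201/85 -3/5 0 5 N
2 8/3 24/17 -140/51 -4/3 0 4 W
3 12 60/17 -162/17 -6 1 4 S
4 24/13 120/17 -1764/221 -12/13 1 5 E
5 6/5 30/17 -201/85 -3/5 0 5 N
6 8/3 24/17 -140/51 -4/3 0 4 W
7 12 60/17 -162/17 -6 1 4 S
final 1 5 E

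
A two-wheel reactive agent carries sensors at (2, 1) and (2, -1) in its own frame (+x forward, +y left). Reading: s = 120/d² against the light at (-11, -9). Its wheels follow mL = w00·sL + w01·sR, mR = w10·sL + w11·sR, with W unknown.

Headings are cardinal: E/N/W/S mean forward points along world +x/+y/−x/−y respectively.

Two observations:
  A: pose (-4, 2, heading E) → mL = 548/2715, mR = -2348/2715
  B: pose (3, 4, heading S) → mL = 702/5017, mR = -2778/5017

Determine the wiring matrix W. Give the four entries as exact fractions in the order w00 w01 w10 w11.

obs A: pose=(-4,2,E) → sL=8/15, sR=120/181, mL=548/2715, mR=-2348/2715
obs B: pose=(3,4,S) → sL=60/173, sR=12/29, mL=702/5017, mR=-2778/5017
sensor matrix S = [[8/15, 120/181], [60/173, 12/29]]; det S = -41984/4540385
solve [mL_A; mL_B] = S·[w00; w01] and [mR_A; mR_B] = S·[w10; w11]:
  w00 = 1, w01 = -1/2, w10 = -1, w11 = -1/2

1 -1/2 -1 -1/2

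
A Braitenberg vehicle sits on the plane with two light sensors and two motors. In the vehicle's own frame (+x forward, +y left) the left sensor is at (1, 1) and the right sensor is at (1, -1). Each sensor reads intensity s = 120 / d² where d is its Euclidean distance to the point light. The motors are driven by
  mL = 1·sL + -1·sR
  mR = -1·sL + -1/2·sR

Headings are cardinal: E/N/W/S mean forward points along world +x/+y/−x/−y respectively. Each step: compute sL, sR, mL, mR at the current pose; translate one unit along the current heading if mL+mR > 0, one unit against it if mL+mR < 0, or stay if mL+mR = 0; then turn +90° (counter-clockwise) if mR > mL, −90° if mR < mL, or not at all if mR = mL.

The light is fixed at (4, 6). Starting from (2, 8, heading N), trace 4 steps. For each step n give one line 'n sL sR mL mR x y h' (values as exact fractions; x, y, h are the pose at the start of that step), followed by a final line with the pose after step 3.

n=0: pose=(2,8,N); sL=20/3, sR=12; mL=-16/3, mR=-38/3; mL+mR=-18 → advance -1; mR−mL=-22/3 → turn -1·90°
n=1: pose=(2,7,E); sL=24, sR=120; mL=-96, mR=-84; mL+mR=-180 → advance -1; mR−mL=12 → turn +1·90°
n=2: pose=(1,7,N); sL=6, sR=15; mL=-9, mR=-27/2; mL+mR=-45/2 → advance -1; mR−mL=-9/2 → turn -1·90°
n=3: pose=(1,6,E); sL=24, sR=24; mL=0, mR=-36; mL+mR=-36 → advance -1; mR−mL=-36 → turn -1·90°

0 20/3 12 -16/3 -38/3 2 8 N
1 24 120 -96 -84 2 7 E
2 6 15 -9 -27/2 1 7 N
3 24 24 0 -36 1 6 E
final 0 6 S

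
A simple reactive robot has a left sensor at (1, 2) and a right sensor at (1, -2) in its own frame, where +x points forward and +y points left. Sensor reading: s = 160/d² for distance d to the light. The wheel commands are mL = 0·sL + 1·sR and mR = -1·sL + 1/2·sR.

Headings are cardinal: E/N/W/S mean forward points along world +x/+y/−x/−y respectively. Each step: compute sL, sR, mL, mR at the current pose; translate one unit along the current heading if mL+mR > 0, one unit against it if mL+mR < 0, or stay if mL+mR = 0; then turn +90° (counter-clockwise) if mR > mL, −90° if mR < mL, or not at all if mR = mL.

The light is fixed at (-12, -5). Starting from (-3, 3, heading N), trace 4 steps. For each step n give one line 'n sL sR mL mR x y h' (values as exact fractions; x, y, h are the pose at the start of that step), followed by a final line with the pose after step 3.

n=0: pose=(-3,3,N); sL=16/13, sR=80/101; mL=80/101, mR=-1096/1313; mL+mR=-56/1313 → advance -1; mR−mL=-2136/1313 → turn -1·90°
n=1: pose=(-3,2,E); sL=160/181, sR=32/25; mL=32/25, mR=-1104/4525; mL+mR=4688/4525 → advance +1; mR−mL=-6896/4525 → turn -1·90°
n=2: pose=(-2,2,S); sL=8/9, sR=8/5; mL=8/5, mR=-4/45; mL+mR=68/45 → advance +1; mR−mL=-76/45 → turn -1·90°
n=3: pose=(-2,1,W); sL=160/97, sR=32/29; mL=32/29, mR=-3088/2813; mL+mR=16/2813 → advance +1; mR−mL=-6192/2813 → turn -1·90°

0 16/13 80/101 80/101 -1096/1313 -3 3 N
1 160/181 32/25 32/25 -1104/4525 -3 2 E
2 8/9 8/5 8/5 -4/45 -2 2 S
3 160/97 32/29 32/29 -3088/2813 -2 1 W
final -3 1 N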